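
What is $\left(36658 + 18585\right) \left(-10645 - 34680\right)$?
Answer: $-2503888975$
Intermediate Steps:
$\left(36658 + 18585\right) \left(-10645 - 34680\right) = 55243 \left(-45325\right) = -2503888975$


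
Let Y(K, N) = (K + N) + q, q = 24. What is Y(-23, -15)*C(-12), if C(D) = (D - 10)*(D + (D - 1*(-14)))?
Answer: -3080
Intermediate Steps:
Y(K, N) = 24 + K + N (Y(K, N) = (K + N) + 24 = 24 + K + N)
C(D) = (-10 + D)*(14 + 2*D) (C(D) = (-10 + D)*(D + (D + 14)) = (-10 + D)*(D + (14 + D)) = (-10 + D)*(14 + 2*D))
Y(-23, -15)*C(-12) = (24 - 23 - 15)*(-140 - 6*(-12) + 2*(-12)**2) = -14*(-140 + 72 + 2*144) = -14*(-140 + 72 + 288) = -14*220 = -3080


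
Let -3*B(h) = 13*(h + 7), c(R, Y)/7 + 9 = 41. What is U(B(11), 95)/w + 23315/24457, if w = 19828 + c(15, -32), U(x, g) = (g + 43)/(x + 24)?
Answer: 4207048909/4413705876 ≈ 0.95318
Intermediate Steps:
c(R, Y) = 224 (c(R, Y) = -63 + 7*41 = -63 + 287 = 224)
B(h) = -91/3 - 13*h/3 (B(h) = -13*(h + 7)/3 = -13*(7 + h)/3 = -(91 + 13*h)/3 = -91/3 - 13*h/3)
U(x, g) = (43 + g)/(24 + x)
w = 20052 (w = 19828 + 224 = 20052)
U(B(11), 95)/w + 23315/24457 = ((43 + 95)/(24 + (-91/3 - 13/3*11)))/20052 + 23315/24457 = (138/(24 + (-91/3 - 143/3)))*(1/20052) + 23315*(1/24457) = (138/(24 - 78))*(1/20052) + 23315/24457 = (138/(-54))*(1/20052) + 23315/24457 = -1/54*138*(1/20052) + 23315/24457 = -23/9*1/20052 + 23315/24457 = -23/180468 + 23315/24457 = 4207048909/4413705876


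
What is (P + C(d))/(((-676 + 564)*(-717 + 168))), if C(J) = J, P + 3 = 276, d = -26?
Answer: 247/61488 ≈ 0.0040170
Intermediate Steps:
P = 273 (P = -3 + 276 = 273)
(P + C(d))/(((-676 + 564)*(-717 + 168))) = (273 - 26)/(((-676 + 564)*(-717 + 168))) = 247/((-112*(-549))) = 247/61488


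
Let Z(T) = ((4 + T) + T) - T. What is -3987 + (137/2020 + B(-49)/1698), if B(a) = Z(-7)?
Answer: -2279170659/571660 ≈ -3986.9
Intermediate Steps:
Z(T) = 4 + T (Z(T) = (4 + 2*T) - T = 4 + T)
B(a) = -3 (B(a) = 4 - 7 = -3)
-3987 + (137/2020 + B(-49)/1698) = -3987 + (137/2020 - 3/1698) = -3987 + (137*(1/2020) - 3*1/1698) = -3987 + (137/2020 - 1/566) = -3987 + 37761/571660 = -2279170659/571660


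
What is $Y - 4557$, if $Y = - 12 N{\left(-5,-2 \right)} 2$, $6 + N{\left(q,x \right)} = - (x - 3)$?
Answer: $-4533$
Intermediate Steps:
$N{\left(q,x \right)} = -3 - x$ ($N{\left(q,x \right)} = -6 - \left(x - 3\right) = -6 - \left(-3 + x\right) = -3 - x$)
$Y = 24$ ($Y = - 12 \left(-3 - -2\right) 2 = - 12 \left(-3 + 2\right) 2 = \left(-12\right) \left(-1\right) 2 = 12 \cdot 2 = 24$)
$Y - 4557 = 24 - 4557 = -4533$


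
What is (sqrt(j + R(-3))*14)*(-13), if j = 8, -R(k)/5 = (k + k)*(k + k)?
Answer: -364*I*sqrt(43) ≈ -2386.9*I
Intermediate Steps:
R(k) = -20*k**2 (R(k) = -5*(k + k)*(k + k) = -5*2*k*2*k = -20*k**2)
(sqrt(j + R(-3))*14)*(-13) = (sqrt(8 - 20*(-3)**2)*14)*(-13) = (sqrt(8 - 20*9)*14)*(-13) = (sqrt(8 - 180)*14)*(-13) = (sqrt(-172)*14)*(-13) = ((2*I*sqrt(43))*14)*(-13) = (28*I*sqrt(43))*(-13) = -364*I*sqrt(43)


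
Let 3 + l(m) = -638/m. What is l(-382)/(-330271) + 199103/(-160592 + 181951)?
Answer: 12559773285569/1347363333199 ≈ 9.3217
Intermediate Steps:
l(m) = -3 - 638/m
l(-382)/(-330271) + 199103/(-160592 + 181951) = (-3 - 638/(-382))/(-330271) + 199103/(-160592 + 181951) = (-3 - 638*(-1/382))*(-1/330271) + 199103/21359 = (-3 + 319/191)*(-1/330271) + 199103*(1/21359) = -254/191*(-1/330271) + 199103/21359 = 254/63081761 + 199103/21359 = 12559773285569/1347363333199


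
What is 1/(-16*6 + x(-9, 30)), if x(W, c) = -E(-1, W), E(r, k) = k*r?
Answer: -1/105 ≈ -0.0095238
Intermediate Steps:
x(W, c) = W (x(W, c) = -W*(-1) = -(-1)*W = W)
1/(-16*6 + x(-9, 30)) = 1/(-16*6 - 9) = 1/(-96 - 9) = 1/(-105) = -1/105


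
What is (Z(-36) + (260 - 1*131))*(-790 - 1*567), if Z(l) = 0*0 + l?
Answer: -126201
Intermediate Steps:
Z(l) = l (Z(l) = 0 + l = l)
(Z(-36) + (260 - 1*131))*(-790 - 1*567) = (-36 + (260 - 1*131))*(-790 - 1*567) = (-36 + (260 - 131))*(-790 - 567) = (-36 + 129)*(-1357) = 93*(-1357) = -126201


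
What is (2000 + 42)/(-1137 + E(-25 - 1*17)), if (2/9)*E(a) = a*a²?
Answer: -2042/334533 ≈ -0.0061040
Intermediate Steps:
E(a) = 9*a³/2 (E(a) = 9*(a*a²)/2 = 9*a³/2)
(2000 + 42)/(-1137 + E(-25 - 1*17)) = (2000 + 42)/(-1137 + 9*(-25 - 1*17)³/2) = 2042/(-1137 + 9*(-25 - 17)³/2) = 2042/(-1137 + (9/2)*(-42)³) = 2042/(-1137 + (9/2)*(-74088)) = 2042/(-1137 - 333396) = 2042/(-334533) = 2042*(-1/334533) = -2042/334533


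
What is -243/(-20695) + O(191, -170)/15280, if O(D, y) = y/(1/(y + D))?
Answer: -7016811/31621960 ≈ -0.22190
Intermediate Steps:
O(D, y) = y*(D + y) (O(D, y) = y/(1/(D + y)) = y*(D + y))
-243/(-20695) + O(191, -170)/15280 = -243/(-20695) - 170*(191 - 170)/15280 = -243*(-1/20695) - 170*21*(1/15280) = 243/20695 - 3570*1/15280 = 243/20695 - 357/1528 = -7016811/31621960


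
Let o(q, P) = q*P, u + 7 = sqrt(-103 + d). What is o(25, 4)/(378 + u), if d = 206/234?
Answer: 868140/3223189 - 120*I*sqrt(38831)/3223189 ≈ 0.26934 - 0.0073364*I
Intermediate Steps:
d = 103/117 (d = 206*(1/234) = 103/117 ≈ 0.88034)
u = -7 + 2*I*sqrt(38831)/39 (u = -7 + sqrt(-103 + 103/117) = -7 + sqrt(-11948/117) = -7 + 2*I*sqrt(38831)/39 ≈ -7.0 + 10.105*I)
o(q, P) = P*q
o(25, 4)/(378 + u) = (4*25)/(378 + (-7 + 2*I*sqrt(38831)/39)) = 100/(371 + 2*I*sqrt(38831)/39)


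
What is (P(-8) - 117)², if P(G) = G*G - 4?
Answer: 3249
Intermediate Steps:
P(G) = -4 + G² (P(G) = G² - 4 = -4 + G²)
(P(-8) - 117)² = ((-4 + (-8)²) - 117)² = ((-4 + 64) - 117)² = (60 - 117)² = (-57)² = 3249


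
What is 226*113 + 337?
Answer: 25875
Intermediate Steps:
226*113 + 337 = 25538 + 337 = 25875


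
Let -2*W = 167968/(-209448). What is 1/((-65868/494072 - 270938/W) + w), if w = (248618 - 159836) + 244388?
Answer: -648345982/222073661753845 ≈ -2.9195e-6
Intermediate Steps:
W = 10498/26181 (W = -83984/(-209448) = -83984*(-1)/209448 = -½*(-20996/26181) = 10498/26181 ≈ 0.40098)
w = 333170 (w = 88782 + 244388 = 333170)
1/((-65868/494072 - 270938/W) + w) = 1/((-65868/494072 - 270938/10498/26181) + 333170) = 1/((-65868*1/494072 - 270938*26181/10498) + 333170) = 1/((-16467/123518 - 3546713889/5249) + 333170) = 1/(-438083092576785/648345982 + 333170) = 1/(-222073661753845/648345982) = -648345982/222073661753845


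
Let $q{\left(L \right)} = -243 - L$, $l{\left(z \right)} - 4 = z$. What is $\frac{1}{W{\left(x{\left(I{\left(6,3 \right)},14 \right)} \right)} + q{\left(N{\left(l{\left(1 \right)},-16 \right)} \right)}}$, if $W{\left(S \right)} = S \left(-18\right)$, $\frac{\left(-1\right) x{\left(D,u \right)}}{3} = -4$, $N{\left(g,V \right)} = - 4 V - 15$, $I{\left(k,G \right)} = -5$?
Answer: $- \frac{1}{508} \approx -0.0019685$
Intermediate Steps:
$l{\left(z \right)} = 4 + z$
$N{\left(g,V \right)} = -15 - 4 V$
$x{\left(D,u \right)} = 12$ ($x{\left(D,u \right)} = \left(-3\right) \left(-4\right) = 12$)
$W{\left(S \right)} = - 18 S$
$\frac{1}{W{\left(x{\left(I{\left(6,3 \right)},14 \right)} \right)} + q{\left(N{\left(l{\left(1 \right)},-16 \right)} \right)}} = \frac{1}{\left(-18\right) 12 - \left(228 + 64\right)} = \frac{1}{-216 - 292} = \frac{1}{-508} = - \frac{1}{508}$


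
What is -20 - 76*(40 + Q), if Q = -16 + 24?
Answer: -3668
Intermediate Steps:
Q = 8
-20 - 76*(40 + Q) = -20 - 76*(40 + 8) = -20 - 76*48 = -20 - 3648 = -3668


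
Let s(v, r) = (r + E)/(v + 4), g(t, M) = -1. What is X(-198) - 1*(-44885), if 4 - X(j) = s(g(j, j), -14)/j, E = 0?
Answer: 13332026/297 ≈ 44889.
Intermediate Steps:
s(v, r) = r/(4 + v) (s(v, r) = (r + 0)/(v + 4) = r/(4 + v))
X(j) = 4 + 14/(3*j) (X(j) = 4 - (-14/(4 - 1))/j = 4 - (-14/3)/j = 4 - (-14*1/3)/j = 4 - (-14)/(3*j) = 4 + 14/(3*j))
X(-198) - 1*(-44885) = (4 + (14/3)/(-198)) - 1*(-44885) = (4 + (14/3)*(-1/198)) + 44885 = (4 - 7/297) + 44885 = 1181/297 + 44885 = 13332026/297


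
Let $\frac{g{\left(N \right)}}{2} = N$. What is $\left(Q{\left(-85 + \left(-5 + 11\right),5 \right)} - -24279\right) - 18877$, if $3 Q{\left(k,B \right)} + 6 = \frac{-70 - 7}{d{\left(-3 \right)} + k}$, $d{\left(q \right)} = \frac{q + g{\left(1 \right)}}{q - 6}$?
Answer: $\frac{3834231}{710} \approx 5400.3$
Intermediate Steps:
$g{\left(N \right)} = 2 N$
$d{\left(q \right)} = \frac{2 + q}{-6 + q}$ ($d{\left(q \right)} = \frac{q + 2 \cdot 1}{q - 6} = \frac{q + 2}{-6 + q} = \frac{2 + q}{-6 + q}$)
$Q{\left(k,B \right)} = -2 - \frac{77}{3 \left(\frac{1}{9} + k\right)}$ ($Q{\left(k,B \right)} = -2 + \frac{\left(-70 - 7\right) \frac{1}{\frac{2 - 3}{-6 - 3} + k}}{3} = -2 + \frac{\left(-77\right) \frac{1}{\frac{1}{-9} \left(-1\right) + k}}{3} = -2 + \frac{\left(-77\right) \frac{1}{\left(- \frac{1}{9}\right) \left(-1\right) + k}}{3} = -2 + \frac{\left(-77\right) \frac{1}{\frac{1}{9} + k}}{3} = -2 - \frac{77}{3 \left(\frac{1}{9} + k\right)}$)
$\left(Q{\left(-85 + \left(-5 + 11\right),5 \right)} - -24279\right) - 18877 = \left(\frac{-233 - 18 \left(-85 + \left(-5 + 11\right)\right)}{1 + 9 \left(-85 + \left(-5 + 11\right)\right)} - -24279\right) - 18877 = \left(\frac{-233 - 18 \left(-85 + 6\right)}{1 + 9 \left(-85 + 6\right)} + 24279\right) - 18877 = \left(\frac{-233 - -1422}{1 + 9 \left(-79\right)} + 24279\right) - 18877 = \left(\frac{-233 + 1422}{1 - 711} + 24279\right) - 18877 = \left(\frac{1}{-710} \cdot 1189 + 24279\right) - 18877 = \left(\left(- \frac{1}{710}\right) 1189 + 24279\right) - 18877 = \left(- \frac{1189}{710} + 24279\right) - 18877 = \frac{17236901}{710} - 18877 = \frac{3834231}{710}$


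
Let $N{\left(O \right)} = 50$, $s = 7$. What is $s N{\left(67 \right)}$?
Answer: $350$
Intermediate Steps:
$s N{\left(67 \right)} = 7 \cdot 50 = 350$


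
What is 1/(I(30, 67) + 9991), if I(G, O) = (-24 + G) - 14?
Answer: 1/9983 ≈ 0.00010017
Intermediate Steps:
I(G, O) = -38 + G
1/(I(30, 67) + 9991) = 1/((-38 + 30) + 9991) = 1/(-8 + 9991) = 1/9983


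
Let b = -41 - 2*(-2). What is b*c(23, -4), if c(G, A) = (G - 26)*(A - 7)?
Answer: -1221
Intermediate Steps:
c(G, A) = (-26 + G)*(-7 + A)
b = -37 (b = -41 - 1*(-4) = -41 + 4 = -37)
b*c(23, -4) = -37*(182 - 26*(-4) - 7*23 - 4*23) = -37*(182 + 104 - 161 - 92) = -37*33 = -1221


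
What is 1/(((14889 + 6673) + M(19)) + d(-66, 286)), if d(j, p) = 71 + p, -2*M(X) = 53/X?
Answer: 38/832869 ≈ 4.5625e-5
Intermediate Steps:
M(X) = -53/(2*X)
1/(((14889 + 6673) + M(19)) + d(-66, 286)) = 1/(((14889 + 6673) - 53/2/19) + (71 + 286)) = 1/((21562 - 53/2*1/19) + 357) = 1/((21562 - 53/38) + 357) = 1/(819303/38 + 357) = 1/(832869/38) = 38/832869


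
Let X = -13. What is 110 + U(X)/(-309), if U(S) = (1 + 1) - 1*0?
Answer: 33988/309 ≈ 109.99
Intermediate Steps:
U(S) = 2 (U(S) = 2 + 0 = 2)
110 + U(X)/(-309) = 110 + 2/(-309) = 110 + 2*(-1/309) = 110 - 2/309 = 33988/309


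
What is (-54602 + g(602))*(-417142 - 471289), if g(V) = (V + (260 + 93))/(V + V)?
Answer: 58405323340643/1204 ≈ 4.8509e+10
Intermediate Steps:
g(V) = (353 + V)/(2*V) (g(V) = (V + 353)/((2*V)) = (353 + V)*(1/(2*V)) = (353 + V)/(2*V))
(-54602 + g(602))*(-417142 - 471289) = (-54602 + (½)*(353 + 602)/602)*(-417142 - 471289) = (-54602 + (½)*(1/602)*955)*(-888431) = (-54602 + 955/1204)*(-888431) = -65739853/1204*(-888431) = 58405323340643/1204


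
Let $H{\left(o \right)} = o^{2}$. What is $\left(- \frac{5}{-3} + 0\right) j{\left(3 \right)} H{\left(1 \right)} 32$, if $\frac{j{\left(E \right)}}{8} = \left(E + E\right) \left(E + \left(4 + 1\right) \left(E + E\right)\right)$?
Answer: $84480$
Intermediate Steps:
$j{\left(E \right)} = 176 E^{2}$ ($j{\left(E \right)} = 8 \left(E + E\right) \left(E + \left(4 + 1\right) \left(E + E\right)\right) = 8 \cdot 2 E \left(E + 5 \cdot 2 E\right) = 8 \cdot 2 E \left(E + 10 E\right) = 8 \cdot 2 E 11 E = 8 \cdot 22 E^{2} = 176 E^{2}$)
$\left(- \frac{5}{-3} + 0\right) j{\left(3 \right)} H{\left(1 \right)} 32 = \left(- \frac{5}{-3} + 0\right) 176 \cdot 3^{2} \cdot 1^{2} \cdot 32 = \left(\left(-5\right) \left(- \frac{1}{3}\right) + 0\right) 176 \cdot 9 \cdot 1 \cdot 32 = \left(\frac{5}{3} + 0\right) 1584 \cdot 1 \cdot 32 = \frac{5}{3} \cdot 1584 \cdot 1 \cdot 32 = 2640 \cdot 1 \cdot 32 = 2640 \cdot 32 = 84480$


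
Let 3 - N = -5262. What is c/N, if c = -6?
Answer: -2/1755 ≈ -0.0011396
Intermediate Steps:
N = 5265 (N = 3 - 1*(-5262) = 3 + 5262 = 5265)
c/N = -6/5265 = -6*1/5265 = -2/1755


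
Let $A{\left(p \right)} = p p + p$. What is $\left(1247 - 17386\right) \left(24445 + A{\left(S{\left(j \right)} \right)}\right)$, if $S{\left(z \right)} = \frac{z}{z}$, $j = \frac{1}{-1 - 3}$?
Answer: $-394550133$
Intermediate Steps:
$j = - \frac{1}{4}$ ($j = \frac{1}{-4} = - \frac{1}{4} \approx -0.25$)
$S{\left(z \right)} = 1$
$A{\left(p \right)} = p + p^{2}$ ($A{\left(p \right)} = p^{2} + p = p + p^{2}$)
$\left(1247 - 17386\right) \left(24445 + A{\left(S{\left(j \right)} \right)}\right) = \left(1247 - 17386\right) \left(24445 + 1 \left(1 + 1\right)\right) = - 16139 \left(24445 + 1 \cdot 2\right) = - 16139 \left(24445 + 2\right) = \left(-16139\right) 24447 = -394550133$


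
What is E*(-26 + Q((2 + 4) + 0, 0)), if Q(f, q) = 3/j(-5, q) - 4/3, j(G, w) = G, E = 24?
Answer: -3352/5 ≈ -670.40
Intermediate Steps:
Q(f, q) = -29/15 (Q(f, q) = 3/(-5) - 4/3 = 3*(-1/5) - 4*1/3 = -3/5 - 4/3 = -29/15)
E*(-26 + Q((2 + 4) + 0, 0)) = 24*(-26 - 29/15) = 24*(-419/15) = -3352/5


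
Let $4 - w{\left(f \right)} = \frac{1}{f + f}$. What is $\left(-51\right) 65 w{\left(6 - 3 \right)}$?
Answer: $- \frac{25415}{2} \approx -12708.0$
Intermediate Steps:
$w{\left(f \right)} = 4 - \frac{1}{2 f}$ ($w{\left(f \right)} = 4 - \frac{1}{f + f} = 4 - \frac{1}{2 f}$)
$\left(-51\right) 65 w{\left(6 - 3 \right)} = \left(-51\right) 65 \left(4 - \frac{1}{2 \left(6 - 3\right)}\right) = - 3315 \left(4 - \frac{1}{2 \cdot 3}\right) = - 3315 \left(4 - \frac{1}{6}\right) = \left(-3315\right) \frac{23}{6} = - \frac{25415}{2}$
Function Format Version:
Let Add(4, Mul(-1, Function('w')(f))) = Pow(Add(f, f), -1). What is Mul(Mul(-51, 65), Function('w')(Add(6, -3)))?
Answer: Rational(-25415, 2) ≈ -12708.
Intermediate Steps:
Function('w')(f) = Add(4, Mul(Rational(-1, 2), Pow(f, -1))) (Function('w')(f) = Add(4, Mul(-1, Pow(Add(f, f), -1))) = Add(4, Mul(-1, Pow(Mul(2, f), -1))) = Add(4, Mul(-1, Mul(Rational(1, 2), Pow(f, -1)))) = Add(4, Mul(Rational(-1, 2), Pow(f, -1))))
Mul(Mul(-51, 65), Function('w')(Add(6, -3))) = Mul(Mul(-51, 65), Add(4, Mul(Rational(-1, 2), Pow(Add(6, -3), -1)))) = Mul(-3315, Add(4, Mul(Rational(-1, 2), Pow(3, -1)))) = Mul(-3315, Add(4, Mul(Rational(-1, 2), Rational(1, 3)))) = Mul(-3315, Add(4, Rational(-1, 6))) = Mul(-3315, Rational(23, 6)) = Rational(-25415, 2)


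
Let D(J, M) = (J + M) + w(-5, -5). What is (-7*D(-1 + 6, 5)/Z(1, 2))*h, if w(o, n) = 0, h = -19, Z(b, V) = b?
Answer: 1330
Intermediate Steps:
D(J, M) = J + M (D(J, M) = (J + M) + 0 = J + M)
(-7*D(-1 + 6, 5)/Z(1, 2))*h = -7*((-1 + 6) + 5)/1*(-19) = -7*(5 + 5)*(-19) = -70*(-19) = 1330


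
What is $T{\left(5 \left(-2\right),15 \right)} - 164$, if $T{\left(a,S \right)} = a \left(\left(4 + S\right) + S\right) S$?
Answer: $-5264$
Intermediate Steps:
$T{\left(a,S \right)} = S a \left(4 + 2 S\right)$ ($T{\left(a,S \right)} = a \left(4 + 2 S\right) S = S a \left(4 + 2 S\right)$)
$T{\left(5 \left(-2\right),15 \right)} - 164 = 2 \cdot 15 \cdot 5 \left(-2\right) \left(2 + 15\right) - 164 = 2 \cdot 15 \left(-10\right) 17 - 164 = -5100 - 164 = -5264$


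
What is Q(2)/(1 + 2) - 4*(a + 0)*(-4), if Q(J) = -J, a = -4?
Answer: -194/3 ≈ -64.667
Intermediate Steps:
Q(2)/(1 + 2) - 4*(a + 0)*(-4) = (-1*2)/(1 + 2) - 4*(-4 + 0)*(-4) = -2/3 - (-16)*(-4) = -2*⅓ - 4*16 = -⅔ - 64 = -194/3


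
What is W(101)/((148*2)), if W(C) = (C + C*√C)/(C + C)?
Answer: 1/592 + √101/592 ≈ 0.018665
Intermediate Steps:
W(C) = (C + C^(3/2))/(2*C) (W(C) = (C + C^(3/2))/((2*C)) = (C + C^(3/2))*(1/(2*C)) = (C + C^(3/2))/(2*C))
W(101)/((148*2)) = (½ + √101/2)/((148*2)) = (½ + √101/2)/296 = (½ + √101/2)*(1/296) = 1/592 + √101/592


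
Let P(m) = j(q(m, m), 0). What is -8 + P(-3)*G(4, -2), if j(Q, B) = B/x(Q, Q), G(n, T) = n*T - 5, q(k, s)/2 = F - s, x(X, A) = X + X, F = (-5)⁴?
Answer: -8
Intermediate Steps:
F = 625
x(X, A) = 2*X
q(k, s) = 1250 - 2*s (q(k, s) = 2*(625 - s) = 1250 - 2*s)
G(n, T) = -5 + T*n (G(n, T) = T*n - 5 = -5 + T*n)
j(Q, B) = B/(2*Q) (j(Q, B) = B/((2*Q)) = B*(1/(2*Q)) = B/(2*Q))
P(m) = 0 (P(m) = (½)*0/(1250 - 2*m) = 0)
-8 + P(-3)*G(4, -2) = -8 + 0*(-5 - 2*4) = -8 + 0*(-5 - 8) = -8 + 0*(-13) = -8 + 0 = -8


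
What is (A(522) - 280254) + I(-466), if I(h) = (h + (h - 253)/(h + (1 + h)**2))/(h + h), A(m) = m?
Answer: -56250476675603/201087388 ≈ -2.7973e+5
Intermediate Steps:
I(h) = (h + (-253 + h)/(h + (1 + h)**2))/(2*h) (I(h) = (h + (-253 + h)/(h + (1 + h)**2))/((2*h)) = (h + (-253 + h)/(h + (1 + h)**2))*(1/(2*h)) = (h + (-253 + h)/(h + (1 + h)**2))/(2*h))
(A(522) - 280254) + I(-466) = (522 - 280254) + (1/2)*(-253 - 466 + (-466)**2 - 466*(1 - 466)**2)/(-466*(-466 + (1 - 466)**2)) = -279732 + (1/2)*(-1/466)*(-253 - 466 + 217156 - 466*(-465)**2)/(-466 + (-465)**2) = -279732 + (1/2)*(-1/466)*(-253 - 466 + 217156 - 466*216225)/(-466 + 216225) = -279732 + (1/2)*(-1/466)*(-253 - 466 + 217156 - 100760850)/215759 = -279732 + (1/2)*(-1/466)*(1/215759)*(-100544413) = -279732 + 100544413/201087388 = -56250476675603/201087388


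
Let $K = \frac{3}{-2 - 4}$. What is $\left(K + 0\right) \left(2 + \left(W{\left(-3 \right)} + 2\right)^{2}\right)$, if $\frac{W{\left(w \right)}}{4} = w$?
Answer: $-51$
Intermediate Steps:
$W{\left(w \right)} = 4 w$
$K = - \frac{1}{2}$ ($K = \frac{3}{-2 - 4} = \frac{3}{-6} = 3 \left(- \frac{1}{6}\right) = - \frac{1}{2} \approx -0.5$)
$\left(K + 0\right) \left(2 + \left(W{\left(-3 \right)} + 2\right)^{2}\right) = \left(- \frac{1}{2} + 0\right) \left(2 + \left(4 \left(-3\right) + 2\right)^{2}\right) = - \frac{2 + \left(-12 + 2\right)^{2}}{2} = - \frac{2 + \left(-10\right)^{2}}{2} = - \frac{2 + 100}{2} = \left(- \frac{1}{2}\right) 102 = -51$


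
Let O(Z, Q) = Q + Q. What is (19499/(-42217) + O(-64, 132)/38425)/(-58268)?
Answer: 19948751/2554639553900 ≈ 7.8088e-6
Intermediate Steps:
O(Z, Q) = 2*Q
(19499/(-42217) + O(-64, 132)/38425)/(-58268) = (19499/(-42217) + (2*132)/38425)/(-58268) = (19499*(-1/42217) + 264*(1/38425))*(-1/58268) = (-527/1141 + 264/38425)*(-1/58268) = -19948751/43842925*(-1/58268) = 19948751/2554639553900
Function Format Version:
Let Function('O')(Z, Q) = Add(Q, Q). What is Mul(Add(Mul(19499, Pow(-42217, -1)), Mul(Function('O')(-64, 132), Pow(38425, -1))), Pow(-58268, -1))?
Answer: Rational(19948751, 2554639553900) ≈ 7.8088e-6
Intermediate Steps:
Function('O')(Z, Q) = Mul(2, Q)
Mul(Add(Mul(19499, Pow(-42217, -1)), Mul(Function('O')(-64, 132), Pow(38425, -1))), Pow(-58268, -1)) = Mul(Add(Mul(19499, Pow(-42217, -1)), Mul(Mul(2, 132), Pow(38425, -1))), Pow(-58268, -1)) = Mul(Add(Mul(19499, Rational(-1, 42217)), Mul(264, Rational(1, 38425))), Rational(-1, 58268)) = Mul(Add(Rational(-527, 1141), Rational(264, 38425)), Rational(-1, 58268)) = Mul(Rational(-19948751, 43842925), Rational(-1, 58268)) = Rational(19948751, 2554639553900)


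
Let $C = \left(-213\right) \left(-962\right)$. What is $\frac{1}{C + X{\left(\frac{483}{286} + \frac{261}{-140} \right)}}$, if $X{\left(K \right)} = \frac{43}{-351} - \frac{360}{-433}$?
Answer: $\frac{151983}{31142336339} \approx 4.8803 \cdot 10^{-6}$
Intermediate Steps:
$C = 204906$
$X{\left(K \right)} = \frac{107741}{151983}$ ($X{\left(K \right)} = 43 \left(- \frac{1}{351}\right) - - \frac{360}{433} = - \frac{43}{351} + \frac{360}{433} = \frac{107741}{151983}$)
$\frac{1}{C + X{\left(\frac{483}{286} + \frac{261}{-140} \right)}} = \frac{1}{204906 + \frac{107741}{151983}} = \frac{1}{\frac{31142336339}{151983}} = \frac{151983}{31142336339}$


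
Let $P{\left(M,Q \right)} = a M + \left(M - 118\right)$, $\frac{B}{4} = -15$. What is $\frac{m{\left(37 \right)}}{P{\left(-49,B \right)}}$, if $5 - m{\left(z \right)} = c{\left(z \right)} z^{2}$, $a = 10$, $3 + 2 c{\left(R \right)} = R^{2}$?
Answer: $\frac{311674}{219} \approx 1423.2$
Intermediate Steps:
$B = -60$ ($B = 4 \left(-15\right) = -60$)
$c{\left(R \right)} = - \frac{3}{2} + \frac{R^{2}}{2}$
$m{\left(z \right)} = 5 - z^{2} \left(- \frac{3}{2} + \frac{z^{2}}{2}\right)$ ($m{\left(z \right)} = 5 - \left(- \frac{3}{2} + \frac{z^{2}}{2}\right) z^{2} = 5 - z^{2} \left(- \frac{3}{2} + \frac{z^{2}}{2}\right)$)
$P{\left(M,Q \right)} = -118 + 11 M$ ($P{\left(M,Q \right)} = 10 M + \left(M - 118\right) = 10 M + \left(-118 + M\right) = -118 + 11 M$)
$\frac{m{\left(37 \right)}}{P{\left(-49,B \right)}} = \frac{5 + \frac{37^{2} \left(3 - 37^{2}\right)}{2}}{-118 + 11 \left(-49\right)} = \frac{5 + \frac{1}{2} \cdot 1369 \left(3 - 1369\right)}{-118 - 539} = \frac{5 + \frac{1}{2} \cdot 1369 \left(3 - 1369\right)}{-657} = \left(5 + \frac{1}{2} \cdot 1369 \left(-1366\right)\right) \left(- \frac{1}{657}\right) = \left(5 - 935027\right) \left(- \frac{1}{657}\right) = \left(-935022\right) \left(- \frac{1}{657}\right) = \frac{311674}{219}$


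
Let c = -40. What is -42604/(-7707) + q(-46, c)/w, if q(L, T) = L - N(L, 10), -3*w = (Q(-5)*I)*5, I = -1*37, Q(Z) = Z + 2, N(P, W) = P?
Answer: 42604/7707 ≈ 5.5280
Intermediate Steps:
Q(Z) = 2 + Z
I = -37
w = -185 (w = -(2 - 5)*(-37)*5/3 = -(-3*(-37))*5/3 = -37*5 = -1/3*555 = -185)
q(L, T) = 0 (q(L, T) = L - L = 0)
-42604/(-7707) + q(-46, c)/w = -42604/(-7707) + 0/(-185) = -42604*(-1/7707) + 0*(-1/185) = 42604/7707 + 0 = 42604/7707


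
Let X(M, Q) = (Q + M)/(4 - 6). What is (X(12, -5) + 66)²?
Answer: 15625/4 ≈ 3906.3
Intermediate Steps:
X(M, Q) = -M/2 - Q/2 (X(M, Q) = (M + Q)/(-2) = (M + Q)*(-½) = -M/2 - Q/2)
(X(12, -5) + 66)² = ((-½*12 - ½*(-5)) + 66)² = ((-6 + 5/2) + 66)² = (-7/2 + 66)² = (125/2)² = 15625/4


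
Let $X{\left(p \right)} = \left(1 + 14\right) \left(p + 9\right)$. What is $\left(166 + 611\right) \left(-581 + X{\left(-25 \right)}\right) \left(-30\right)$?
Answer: $19137510$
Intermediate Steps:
$X{\left(p \right)} = 135 + 15 p$ ($X{\left(p \right)} = 15 \left(9 + p\right) = 135 + 15 p$)
$\left(166 + 611\right) \left(-581 + X{\left(-25 \right)}\right) \left(-30\right) = \left(166 + 611\right) \left(-581 + \left(135 + 15 \left(-25\right)\right)\right) \left(-30\right) = 777 \left(-581 + \left(135 - 375\right)\right) \left(-30\right) = 777 \left(-581 - 240\right) \left(-30\right) = 777 \left(-821\right) \left(-30\right) = \left(-637917\right) \left(-30\right) = 19137510$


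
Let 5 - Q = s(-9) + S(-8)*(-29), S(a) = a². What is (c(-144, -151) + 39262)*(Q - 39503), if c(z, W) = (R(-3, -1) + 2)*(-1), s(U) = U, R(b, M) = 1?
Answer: -1477433947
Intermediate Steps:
Q = 1870 (Q = 5 - (-9 + (-8)²*(-29)) = 5 - (-9 + 64*(-29)) = 5 - (-9 - 1856) = 5 - 1*(-1865) = 5 + 1865 = 1870)
c(z, W) = -3 (c(z, W) = (1 + 2)*(-1) = 3*(-1) = -3)
(c(-144, -151) + 39262)*(Q - 39503) = (-3 + 39262)*(1870 - 39503) = 39259*(-37633) = -1477433947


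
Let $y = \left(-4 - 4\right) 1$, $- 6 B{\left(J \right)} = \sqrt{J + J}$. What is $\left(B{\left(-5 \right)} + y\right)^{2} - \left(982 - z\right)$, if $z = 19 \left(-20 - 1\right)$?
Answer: $- \frac{23711}{18} + \frac{8 i \sqrt{10}}{3} \approx -1317.3 + 8.4327 i$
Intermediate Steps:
$B{\left(J \right)} = - \frac{\sqrt{2} \sqrt{J}}{6}$ ($B{\left(J \right)} = - \frac{\sqrt{J + J}}{6} = - \frac{\sqrt{2 J}}{6} = - \frac{\sqrt{2} \sqrt{J}}{6}$)
$y = -8$ ($y = \left(-8\right) 1 = -8$)
$z = -399$ ($z = 19 \left(-21\right) = -399$)
$\left(B{\left(-5 \right)} + y\right)^{2} - \left(982 - z\right) = \left(- \frac{\sqrt{2} \sqrt{-5}}{6} - 8\right)^{2} - \left(982 - -399\right) = \left(- \frac{\sqrt{2} i \sqrt{5}}{6} - 8\right)^{2} - \left(982 + 399\right) = \left(- \frac{i \sqrt{10}}{6} - 8\right)^{2} - 1381 = \left(-8 - \frac{i \sqrt{10}}{6}\right)^{2} - 1381 = -1381 + \left(-8 - \frac{i \sqrt{10}}{6}\right)^{2}$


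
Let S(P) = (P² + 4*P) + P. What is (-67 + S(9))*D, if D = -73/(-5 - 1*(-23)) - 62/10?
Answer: -54457/90 ≈ -605.08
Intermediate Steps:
S(P) = P² + 5*P
D = -923/90 (D = -73/(-5 + 23) - 62*⅒ = -73/18 - 31/5 = -923/90 ≈ -10.256)
(-67 + S(9))*D = (-67 + 9*(5 + 9))*(-923/90) = (-67 + 9*14)*(-923/90) = (-67 + 126)*(-923/90) = 59*(-923/90) = -54457/90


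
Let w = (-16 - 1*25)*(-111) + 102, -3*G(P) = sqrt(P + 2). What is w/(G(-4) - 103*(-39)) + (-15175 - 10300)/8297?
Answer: -2303927126452/1204945125091 + 13959*I*sqrt(2)/145226603 ≈ -1.9121 + 0.00013593*I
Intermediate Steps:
G(P) = -sqrt(2 + P)/3 (G(P) = -sqrt(P + 2)/3 = -sqrt(2 + P)/3)
w = 4653 (w = (-16 - 25)*(-111) + 102 = -41*(-111) + 102 = 4551 + 102 = 4653)
w/(G(-4) - 103*(-39)) + (-15175 - 10300)/8297 = 4653/(-sqrt(2 - 4)/3 - 103*(-39)) + (-15175 - 10300)/8297 = 4653/(-I*sqrt(2)/3 + 4017) - 25475*1/8297 = 4653/(-I*sqrt(2)/3 + 4017) - 25475/8297 = 4653/(4017 - I*sqrt(2)/3) - 25475/8297 = -25475/8297 + 4653/(4017 - I*sqrt(2)/3)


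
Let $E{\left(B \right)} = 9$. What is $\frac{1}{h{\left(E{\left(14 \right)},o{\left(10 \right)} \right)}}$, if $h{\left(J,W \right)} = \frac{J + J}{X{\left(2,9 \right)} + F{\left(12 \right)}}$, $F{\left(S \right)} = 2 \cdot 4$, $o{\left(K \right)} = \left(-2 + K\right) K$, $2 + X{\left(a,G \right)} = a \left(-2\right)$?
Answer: $\frac{1}{9} \approx 0.11111$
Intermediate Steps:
$X{\left(a,G \right)} = -2 - 2 a$ ($X{\left(a,G \right)} = -2 + a \left(-2\right) = -2 - 2 a$)
$o{\left(K \right)} = K \left(-2 + K\right)$
$F{\left(S \right)} = 8$
$h{\left(J,W \right)} = J$ ($h{\left(J,W \right)} = \frac{J + J}{\left(-2 - 4\right) + 8} = \frac{2 J}{\left(-2 - 4\right) + 8} = \frac{2 J}{-6 + 8} = \frac{2 J}{2} = 2 J \frac{1}{2} = J$)
$\frac{1}{h{\left(E{\left(14 \right)},o{\left(10 \right)} \right)}} = \frac{1}{9}$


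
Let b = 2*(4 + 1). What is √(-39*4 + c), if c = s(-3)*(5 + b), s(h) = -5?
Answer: I*√231 ≈ 15.199*I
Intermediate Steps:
b = 10 (b = 2*5 = 10)
c = -75 (c = -5*(5 + 10) = -5*15 = -75)
√(-39*4 + c) = √(-39*4 - 75) = √(-156 - 75) = √(-231) = I*√231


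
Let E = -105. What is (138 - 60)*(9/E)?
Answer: -234/35 ≈ -6.6857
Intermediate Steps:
(138 - 60)*(9/E) = (138 - 60)*(9/(-105)) = 78*(9*(-1/105)) = 78*(-3/35) = -234/35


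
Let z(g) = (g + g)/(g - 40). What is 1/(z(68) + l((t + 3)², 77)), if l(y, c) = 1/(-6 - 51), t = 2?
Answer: 399/1931 ≈ 0.20663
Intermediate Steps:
z(g) = 2*g/(-40 + g) (z(g) = (2*g)/(-40 + g) = 2*g/(-40 + g))
l(y, c) = -1/57 (l(y, c) = 1/(-57) = -1/57)
1/(z(68) + l((t + 3)², 77)) = 1/(2*68/(-40 + 68) - 1/57) = 1/(2*68/28 - 1/57) = 1/(2*68*(1/28) - 1/57) = 1/(34/7 - 1/57) = 1/(1931/399) = 399/1931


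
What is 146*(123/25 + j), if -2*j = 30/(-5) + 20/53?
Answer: 1495624/1325 ≈ 1128.8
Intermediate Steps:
j = 149/53 (j = -(30/(-5) + 20/53)/2 = -(30*(-1/5) + 20*(1/53))/2 = -(-6 + 20/53)/2 = -1/2*(-298/53) = 149/53 ≈ 2.8113)
146*(123/25 + j) = 146*(123/25 + 149/53) = 146*(10244/1325) = 1495624/1325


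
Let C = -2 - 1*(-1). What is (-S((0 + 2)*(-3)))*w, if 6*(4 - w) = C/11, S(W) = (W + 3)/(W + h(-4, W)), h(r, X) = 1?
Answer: -53/22 ≈ -2.4091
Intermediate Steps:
C = -1 (C = -2 + 1 = -1)
S(W) = (3 + W)/(1 + W) (S(W) = (W + 3)/(W + 1) = (3 + W)/(1 + W))
w = 265/66 (w = 4 - (-1)/(6*11) = 4 - ⅙*(-1/11) = 4 + 1/66 = 265/66 ≈ 4.0152)
(-S((0 + 2)*(-3)))*w = -(3 + (0 + 2)*(-3))/(1 + (0 + 2)*(-3))*(265/66) = -(3 + 2*(-3))/(1 + 2*(-3))*(265/66) = -(3 - 6)/(1 - 6)*(265/66) = -(-3)/(-5)*(265/66) = -(-1)*(-3)/5*(265/66) = -1*⅗*(265/66) = -⅗*265/66 = -53/22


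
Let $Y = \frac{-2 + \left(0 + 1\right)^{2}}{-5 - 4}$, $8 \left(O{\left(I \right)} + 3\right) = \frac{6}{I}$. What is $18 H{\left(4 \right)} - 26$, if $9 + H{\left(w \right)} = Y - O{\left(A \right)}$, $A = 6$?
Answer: $- \frac{537}{4} \approx -134.25$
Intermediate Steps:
$O{\left(I \right)} = -3 + \frac{3}{4 I}$ ($O{\left(I \right)} = -3 + \frac{6 \frac{1}{I}}{8} = -3 + \frac{3}{4 I}$)
$Y = \frac{1}{9}$ ($Y = \frac{-2 + 1^{2}}{-9} = \left(-2 + 1\right) \left(- \frac{1}{9}\right) = \left(-1\right) \left(- \frac{1}{9}\right) = \frac{1}{9} \approx 0.11111$)
$H{\left(w \right)} = - \frac{433}{72}$ ($H{\left(w \right)} = -9 + \left(\frac{1}{9} - \left(-3 + \frac{3}{4 \cdot 6}\right)\right) = -9 + \left(\frac{1}{9} - \left(-3 + \frac{3}{4} \cdot \frac{1}{6}\right)\right) = -9 + \left(\frac{1}{9} - \left(-3 + \frac{1}{8}\right)\right) = -9 + \left(\frac{1}{9} - - \frac{23}{8}\right) = -9 + \left(\frac{1}{9} + \frac{23}{8}\right) = -9 + \frac{215}{72} = - \frac{433}{72}$)
$18 H{\left(4 \right)} - 26 = 18 \left(- \frac{433}{72}\right) - 26 = - \frac{433}{4} - 26 = - \frac{537}{4}$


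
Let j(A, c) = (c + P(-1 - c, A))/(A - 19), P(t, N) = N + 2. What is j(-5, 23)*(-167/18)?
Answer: 835/108 ≈ 7.7315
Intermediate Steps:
P(t, N) = 2 + N
j(A, c) = (2 + A + c)/(-19 + A) (j(A, c) = (c + (2 + A))/(A - 19) = (2 + A + c)/(-19 + A))
j(-5, 23)*(-167/18) = ((2 - 5 + 23)/(-19 - 5))*(-167/18) = (20/(-24))*(-167*1/18) = -1/24*20*(-167/18) = -5/6*(-167/18) = 835/108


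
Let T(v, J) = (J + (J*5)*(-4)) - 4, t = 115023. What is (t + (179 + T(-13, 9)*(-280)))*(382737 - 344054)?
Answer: 6351825966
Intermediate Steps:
T(v, J) = -4 - 19*J (T(v, J) = (J + (5*J)*(-4)) - 4 = (J - 20*J) - 4 = -19*J - 4 = -4 - 19*J)
(t + (179 + T(-13, 9)*(-280)))*(382737 - 344054) = (115023 + (179 + (-4 - 19*9)*(-280)))*(382737 - 344054) = (115023 + (179 + (-4 - 171)*(-280)))*38683 = (115023 + (179 - 175*(-280)))*38683 = (115023 + (179 + 49000))*38683 = (115023 + 49179)*38683 = 164202*38683 = 6351825966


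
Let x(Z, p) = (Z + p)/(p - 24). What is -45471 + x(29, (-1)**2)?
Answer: -1045863/23 ≈ -45472.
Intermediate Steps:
x(Z, p) = (Z + p)/(-24 + p)
-45471 + x(29, (-1)**2) = -45471 + (29 + (-1)**2)/(-24 + (-1)**2) = -45471 + (29 + 1)/(-24 + 1) = -45471 + 30/(-23) = -45471 - 1/23*30 = -45471 - 30/23 = -1045863/23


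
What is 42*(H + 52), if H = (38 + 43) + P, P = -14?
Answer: 4998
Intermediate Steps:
H = 67 (H = (38 + 43) - 14 = 81 - 14 = 67)
42*(H + 52) = 42*(67 + 52) = 42*119 = 4998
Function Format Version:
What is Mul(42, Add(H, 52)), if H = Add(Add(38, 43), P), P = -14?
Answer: 4998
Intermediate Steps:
H = 67 (H = Add(Add(38, 43), -14) = Add(81, -14) = 67)
Mul(42, Add(H, 52)) = Mul(42, Add(67, 52)) = Mul(42, 119) = 4998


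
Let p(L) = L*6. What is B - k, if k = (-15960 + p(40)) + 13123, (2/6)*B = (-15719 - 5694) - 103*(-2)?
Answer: -61024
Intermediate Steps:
B = -63621 (B = 3*((-15719 - 5694) - 103*(-2)) = 3*(-21413 + 206) = 3*(-21207) = -63621)
p(L) = 6*L
k = -2597 (k = (-15960 + 6*40) + 13123 = (-15960 + 240) + 13123 = -15720 + 13123 = -2597)
B - k = -63621 - 1*(-2597) = -63621 + 2597 = -61024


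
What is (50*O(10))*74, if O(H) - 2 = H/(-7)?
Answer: 14800/7 ≈ 2114.3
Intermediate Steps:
O(H) = 2 - H/7 (O(H) = 2 + H/(-7) = 2 + H*(-1/7) = 2 - H/7)
(50*O(10))*74 = (50*(2 - 1/7*10))*74 = (50*(2 - 10/7))*74 = (50*(4/7))*74 = (200/7)*74 = 14800/7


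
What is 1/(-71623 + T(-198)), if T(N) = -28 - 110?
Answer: -1/71761 ≈ -1.3935e-5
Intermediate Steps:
T(N) = -138
1/(-71623 + T(-198)) = 1/(-71623 - 138) = 1/(-71761) = -1/71761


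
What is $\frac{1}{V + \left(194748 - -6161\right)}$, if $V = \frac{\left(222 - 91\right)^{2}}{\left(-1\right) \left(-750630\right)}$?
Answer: $\frac{5730}{1151208701} \approx 4.9774 \cdot 10^{-6}$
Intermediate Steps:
$V = \frac{131}{5730}$ ($V = \frac{131^{2}}{750630} = 17161 \cdot \frac{1}{750630} = \frac{131}{5730} \approx 0.022862$)
$\frac{1}{V + \left(194748 - -6161\right)} = \frac{1}{\frac{131}{5730} + \left(194748 - -6161\right)} = \frac{1}{\frac{131}{5730} + \left(194748 + 6161\right)} = \frac{1}{\frac{131}{5730} + 200909} = \frac{1}{\frac{1151208701}{5730}} = \frac{5730}{1151208701}$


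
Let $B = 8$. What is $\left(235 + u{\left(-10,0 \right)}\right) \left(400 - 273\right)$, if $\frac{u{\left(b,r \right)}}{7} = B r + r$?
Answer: $29845$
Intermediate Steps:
$u{\left(b,r \right)} = 63 r$ ($u{\left(b,r \right)} = 7 \left(8 r + r\right) = 7 \cdot 9 r = 63 r$)
$\left(235 + u{\left(-10,0 \right)}\right) \left(400 - 273\right) = \left(235 + 63 \cdot 0\right) \left(400 - 273\right) = \left(235 + 0\right) 127 = 235 \cdot 127 = 29845$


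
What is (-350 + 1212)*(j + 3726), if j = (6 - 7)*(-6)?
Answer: 3216984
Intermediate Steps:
j = 6 (j = -1*(-6) = 6)
(-350 + 1212)*(j + 3726) = (-350 + 1212)*(6 + 3726) = 862*3732 = 3216984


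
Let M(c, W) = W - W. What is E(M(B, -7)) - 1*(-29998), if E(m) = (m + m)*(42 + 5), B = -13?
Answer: 29998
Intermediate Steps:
M(c, W) = 0
E(m) = 94*m (E(m) = (2*m)*47 = 94*m)
E(M(B, -7)) - 1*(-29998) = 94*0 - 1*(-29998) = 0 + 29998 = 29998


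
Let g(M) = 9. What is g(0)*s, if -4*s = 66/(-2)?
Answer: 297/4 ≈ 74.250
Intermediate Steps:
s = 33/4 (s = -33/(2*(-2)) = -33*(-1)/(2*2) = -¼*(-33) = 33/4 ≈ 8.2500)
g(0)*s = 9*(33/4) = 297/4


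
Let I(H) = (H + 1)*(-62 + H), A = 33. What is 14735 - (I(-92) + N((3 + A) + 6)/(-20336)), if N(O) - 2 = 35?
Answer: 14662293/20336 ≈ 721.00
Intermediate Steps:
N(O) = 37 (N(O) = 2 + 35 = 37)
I(H) = (1 + H)*(-62 + H)
14735 - (I(-92) + N((3 + A) + 6)/(-20336)) = 14735 - ((-62 + (-92)² - 61*(-92)) + 37/(-20336)) = 14735 - ((-62 + 8464 + 5612) + 37*(-1/20336)) = 14735 - (14014 - 37/20336) = 14735 - 1*284988667/20336 = 14735 - 284988667/20336 = 14662293/20336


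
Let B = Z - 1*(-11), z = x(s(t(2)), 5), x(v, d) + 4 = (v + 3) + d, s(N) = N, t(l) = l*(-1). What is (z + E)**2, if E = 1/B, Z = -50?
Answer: 5929/1521 ≈ 3.8981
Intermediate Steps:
t(l) = -l
x(v, d) = -1 + d + v (x(v, d) = -4 + ((v + 3) + d) = -4 + ((3 + v) + d) = -4 + (3 + d + v) = -1 + d + v)
z = 2 (z = -1 + 5 - 1*2 = -1 + 5 - 2 = 2)
B = -39 (B = -50 - 1*(-11) = -50 + 11 = -39)
E = -1/39 (E = 1/(-39) = -1/39 ≈ -0.025641)
(z + E)**2 = (2 - 1/39)**2 = (77/39)**2 = 5929/1521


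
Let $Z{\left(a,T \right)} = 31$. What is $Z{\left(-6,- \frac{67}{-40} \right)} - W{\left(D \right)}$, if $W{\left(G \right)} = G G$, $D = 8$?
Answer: $-33$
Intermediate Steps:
$W{\left(G \right)} = G^{2}$
$Z{\left(-6,- \frac{67}{-40} \right)} - W{\left(D \right)} = 31 - 8^{2} = 31 - 64 = -33$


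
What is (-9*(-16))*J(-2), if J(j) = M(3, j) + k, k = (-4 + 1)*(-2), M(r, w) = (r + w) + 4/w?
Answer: 720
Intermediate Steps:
M(r, w) = r + w + 4/w
k = 6 (k = -3*(-2) = 6)
J(j) = 9 + j + 4/j (J(j) = (3 + j + 4/j) + 6 = 9 + j + 4/j)
(-9*(-16))*J(-2) = (-9*(-16))*(9 - 2 + 4/(-2)) = 144*(9 - 2 + 4*(-1/2)) = 144*(9 - 2 - 2) = 144*5 = 720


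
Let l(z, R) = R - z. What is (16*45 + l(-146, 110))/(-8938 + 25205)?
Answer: 976/16267 ≈ 0.059999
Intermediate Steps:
(16*45 + l(-146, 110))/(-8938 + 25205) = (16*45 + (110 - 1*(-146)))/(-8938 + 25205) = (720 + (110 + 146))/16267 = (720 + 256)*(1/16267) = 976*(1/16267) = 976/16267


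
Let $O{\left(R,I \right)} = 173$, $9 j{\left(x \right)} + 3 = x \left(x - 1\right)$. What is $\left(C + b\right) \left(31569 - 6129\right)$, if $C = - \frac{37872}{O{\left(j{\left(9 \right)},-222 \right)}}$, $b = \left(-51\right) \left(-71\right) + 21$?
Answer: $\frac{15065415360}{173} \approx 8.7083 \cdot 10^{7}$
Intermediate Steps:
$j{\left(x \right)} = - \frac{1}{3} + \frac{x \left(-1 + x\right)}{9}$ ($j{\left(x \right)} = - \frac{1}{3} + \frac{x \left(x - 1\right)}{9} = - \frac{1}{3} + \frac{x \left(-1 + x\right)}{9}$)
$b = 3642$ ($b = 3621 + 21 = 3642$)
$C = - \frac{37872}{173} \approx -218.91$
$\left(C + b\right) \left(31569 - 6129\right) = \left(- \frac{37872}{173} + 3642\right) \left(31569 - 6129\right) = \frac{592194}{173} \cdot 25440 = \frac{15065415360}{173}$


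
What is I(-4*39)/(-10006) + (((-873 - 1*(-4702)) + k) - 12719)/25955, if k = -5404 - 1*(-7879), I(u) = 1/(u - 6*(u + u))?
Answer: -22029494959/89131006536 ≈ -0.24716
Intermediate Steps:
I(u) = -1/(11*u) (I(u) = 1/(u - 12*u) = 1/(-11*u) = -1/(11*u))
k = 2475 (k = -5404 + 7879 = 2475)
I(-4*39)/(-10006) + (((-873 - 1*(-4702)) + k) - 12719)/25955 = -1/(11*((-4*39)))/(-10006) + (((-873 - 1*(-4702)) + 2475) - 12719)/25955 = -1/11/(-156)*(-1/10006) + (((-873 + 4702) + 2475) - 12719)*(1/25955) = -1/11*(-1/156)*(-1/10006) + ((3829 + 2475) - 12719)*(1/25955) = (1/1716)*(-1/10006) + (6304 - 12719)*(1/25955) = -1/17170296 - 6415*1/25955 = -1/17170296 - 1283/5191 = -22029494959/89131006536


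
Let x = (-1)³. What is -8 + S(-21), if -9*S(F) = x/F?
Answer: -1513/189 ≈ -8.0053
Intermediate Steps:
x = -1
S(F) = 1/(9*F) (S(F) = -(-1)/(9*F) = 1/(9*F))
-8 + S(-21) = -8 + (⅑)/(-21) = -8 + (⅑)*(-1/21) = -8 - 1/189 = -1513/189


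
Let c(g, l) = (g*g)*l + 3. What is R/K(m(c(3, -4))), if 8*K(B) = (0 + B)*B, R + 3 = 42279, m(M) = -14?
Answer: 84552/49 ≈ 1725.6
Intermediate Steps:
c(g, l) = 3 + l*g**2 (c(g, l) = g**2*l + 3 = l*g**2 + 3 = 3 + l*g**2)
R = 42276 (R = -3 + 42279 = 42276)
K(B) = B**2/8 (K(B) = ((0 + B)*B)/8 = (B*B)/8 = B**2/8)
R/K(m(c(3, -4))) = 42276/(((1/8)*(-14)**2)) = 42276/(((1/8)*196)) = 42276/(49/2) = 42276*(2/49) = 84552/49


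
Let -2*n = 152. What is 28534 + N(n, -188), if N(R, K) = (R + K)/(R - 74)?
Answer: 713394/25 ≈ 28536.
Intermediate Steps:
n = -76 (n = -½*152 = -76)
N(R, K) = (K + R)/(-74 + R)
28534 + N(n, -188) = 28534 + (-188 - 76)/(-74 - 76) = 28534 - 264/(-150) = 28534 - 1/150*(-264) = 28534 + 44/25 = 713394/25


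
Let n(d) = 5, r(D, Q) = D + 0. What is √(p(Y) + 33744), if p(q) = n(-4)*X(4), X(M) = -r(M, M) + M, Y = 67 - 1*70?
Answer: 4*√2109 ≈ 183.70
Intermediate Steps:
r(D, Q) = D
Y = -3 (Y = 67 - 70 = -3)
X(M) = 0 (X(M) = -M + M = 0)
p(q) = 0 (p(q) = 5*0 = 0)
√(p(Y) + 33744) = √(0 + 33744) = √33744 = 4*√2109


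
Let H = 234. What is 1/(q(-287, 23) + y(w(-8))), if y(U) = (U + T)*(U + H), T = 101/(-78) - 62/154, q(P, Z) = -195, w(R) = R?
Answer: -3003/7167044 ≈ -0.00041900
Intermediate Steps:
T = -10195/6006 (T = 101*(-1/78) - 62*1/154 = -101/78 - 31/77 = -10195/6006 ≈ -1.6975)
y(U) = (234 + U)*(-10195/6006 + U) (y(U) = (U - 10195/6006)*(U + 234) = (-10195/6006 + U)*(234 + U) = (234 + U)*(-10195/6006 + U))
1/(q(-287, 23) + y(w(-8))) = 1/(-195 + (-30585/77 + (-8)**2 + (1395209/6006)*(-8))) = 1/(-195 + (-30585/77 + 64 - 5580836/3003)) = 1/(-195 - 6581459/3003) = 1/(-7167044/3003) = -3003/7167044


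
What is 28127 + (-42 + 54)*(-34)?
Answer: 27719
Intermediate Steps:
28127 + (-42 + 54)*(-34) = 28127 + 12*(-34) = 28127 - 408 = 27719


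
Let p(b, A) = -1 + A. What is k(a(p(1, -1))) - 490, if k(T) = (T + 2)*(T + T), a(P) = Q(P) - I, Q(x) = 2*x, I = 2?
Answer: -442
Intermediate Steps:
a(P) = -2 + 2*P (a(P) = 2*P - 1*2 = 2*P - 2 = -2 + 2*P)
k(T) = 2*T*(2 + T) (k(T) = (2 + T)*(2*T) = 2*T*(2 + T))
k(a(p(1, -1))) - 490 = 2*(-2 + 2*(-1 - 1))*(2 + (-2 + 2*(-1 - 1))) - 490 = 2*(-2 + 2*(-2))*(2 + (-2 + 2*(-2))) - 490 = 2*(-2 - 4)*(2 + (-2 - 4)) - 490 = 2*(-6)*(2 - 6) - 490 = 2*(-6)*(-4) - 490 = 48 - 490 = -442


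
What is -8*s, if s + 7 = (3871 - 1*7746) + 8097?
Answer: -33720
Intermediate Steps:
s = 4215 (s = -7 + ((3871 - 1*7746) + 8097) = -7 + ((3871 - 7746) + 8097) = -7 + (-3875 + 8097) = -7 + 4222 = 4215)
-8*s = -8*4215 = -33720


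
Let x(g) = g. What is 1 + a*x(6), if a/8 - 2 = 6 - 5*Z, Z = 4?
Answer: -575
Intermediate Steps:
a = -96 (a = 16 + 8*(6 - 5*4) = 16 + 8*(6 - 20) = 16 + 8*(-14) = 16 - 112 = -96)
1 + a*x(6) = 1 - 96*6 = 1 - 576 = -575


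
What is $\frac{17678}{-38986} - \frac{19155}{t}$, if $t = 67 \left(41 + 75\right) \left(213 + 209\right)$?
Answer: $- \frac{29363399191}{63932829512} \approx -0.45929$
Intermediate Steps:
$t = 3279784$ ($t = 67 \cdot 116 \cdot 422 = 67 \cdot 48952 = 3279784$)
$\frac{17678}{-38986} - \frac{19155}{t} = \frac{17678}{-38986} - \frac{19155}{3279784} = 17678 \left(- \frac{1}{38986}\right) - \frac{19155}{3279784} = - \frac{8839}{19493} - \frac{19155}{3279784} = - \frac{29363399191}{63932829512}$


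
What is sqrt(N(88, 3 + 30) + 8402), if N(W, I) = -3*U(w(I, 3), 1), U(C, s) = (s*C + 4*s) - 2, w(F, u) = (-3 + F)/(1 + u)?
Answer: sqrt(33494)/2 ≈ 91.507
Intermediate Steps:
w(F, u) = (-3 + F)/(1 + u)
U(C, s) = -2 + 4*s + C*s (U(C, s) = (C*s + 4*s) - 2 = (4*s + C*s) - 2 = -2 + 4*s + C*s)
N(W, I) = -15/4 - 3*I/4 (N(W, I) = -3*(-2 + 4*1 + ((-3 + I)/(1 + 3))*1) = -3*(-2 + 4 + ((-3 + I)/4)*1) = -3*(-2 + 4 + (-3/4 + I/4)*1) = -3*(-2 + 4 + (-3/4 + I/4)) = -3*(5/4 + I/4) = -15/4 - 3*I/4)
sqrt(N(88, 3 + 30) + 8402) = sqrt((-15/4 - 3*(3 + 30)/4) + 8402) = sqrt((-15/4 - 3/4*33) + 8402) = sqrt((-15/4 - 99/4) + 8402) = sqrt(-57/2 + 8402) = sqrt(16747/2) = sqrt(33494)/2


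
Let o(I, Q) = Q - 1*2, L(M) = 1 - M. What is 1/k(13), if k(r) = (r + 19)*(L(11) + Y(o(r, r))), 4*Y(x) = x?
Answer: -1/232 ≈ -0.0043103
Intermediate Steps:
o(I, Q) = -2 + Q (o(I, Q) = Q - 2 = -2 + Q)
Y(x) = x/4
k(r) = (19 + r)*(-21/2 + r/4) (k(r) = (r + 19)*((1 - 1*11) + (-2 + r)/4) = (19 + r)*((1 - 11) + (-½ + r/4)) = (19 + r)*(-10 + (-½ + r/4)) = (19 + r)*(-21/2 + r/4))
1/k(13) = 1/(-399/2 - 23/4*13 + (¼)*13²) = 1/(-399/2 - 299/4 + (¼)*169) = 1/(-399/2 - 299/4 + 169/4) = 1/(-232) = -1/232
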